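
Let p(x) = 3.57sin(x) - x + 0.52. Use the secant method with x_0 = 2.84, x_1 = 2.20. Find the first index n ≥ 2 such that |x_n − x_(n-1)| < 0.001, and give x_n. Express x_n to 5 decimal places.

n = 5, x_n = 2.54012

p(2.84) = -1.2595624, p(2.20) = 1.2063322
x_2 = 2.2000000 − 1.2063322·(-0.6400000)/(2.4658945) = 2.5130923;  |Δ| = 0.3130923
p(2.5130923) = 0.1058262
x_3 = 2.5130923 − 0.1058262·(0.3130923)/(-1.1005060) = 2.5431997;  |Δ| = 0.0301074
p(2.5431997) = -0.0121637
x_4 = 2.5431997 − (-0.0121637)·(0.0301074)/(-0.1179898) = 2.5400959;  |Δ| = 0.0031038
p(2.5400959) = 0.0000856
x_5 = 2.5400959 − 0.0000856·(-0.0031038)/(0.0122493) = 2.5401176;  |Δ| = 0.0000217
|x_5 − x_4| = 0.0000217 < 0.001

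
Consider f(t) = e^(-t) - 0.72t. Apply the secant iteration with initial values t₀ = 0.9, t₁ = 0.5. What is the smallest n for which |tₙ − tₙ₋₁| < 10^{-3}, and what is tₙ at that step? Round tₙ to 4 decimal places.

n = 4, tₙ = 0.6939

f(0.9) = -0.241430, f(0.5) = 0.246531
t₂ = 0.500000 − 0.246531·(-0.400000)/(0.487961) = 0.702090;  |Δ| = 0.202090
f(0.702090) = -0.009957
t₃ = 0.702090 − (-0.009957)·(0.202090)/(-0.256487) = 0.694245;  |Δ| = 0.007845
f(0.694245) = -0.000405
t₄ = 0.694245 − (-0.000405)·(-0.007845)/(0.009551) = 0.693912;  |Δ| = 0.000333
|t₄ − t₃| = 0.000333 < 10^{-3}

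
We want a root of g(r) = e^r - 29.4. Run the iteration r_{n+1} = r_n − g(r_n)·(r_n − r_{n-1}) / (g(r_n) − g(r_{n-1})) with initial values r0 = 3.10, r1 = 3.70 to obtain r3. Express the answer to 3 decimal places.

g(3.10) = -7.20205, g(3.70) = 11.04730
r2 = 3.70000 − 11.04730·(3.70000 − 3.10000) / (11.04730 − (-7.20205)) = 3.70000 − (6.62838)/(18.24935) = 3.33679
g(3.33679) = -1.27137
r3 = 3.33679 − (-1.27137)·(3.33679 − 3.70000) / (-1.27137 − 11.04730) = 3.33679 − (0.46178)/(-12.31867) = 3.37427

3.374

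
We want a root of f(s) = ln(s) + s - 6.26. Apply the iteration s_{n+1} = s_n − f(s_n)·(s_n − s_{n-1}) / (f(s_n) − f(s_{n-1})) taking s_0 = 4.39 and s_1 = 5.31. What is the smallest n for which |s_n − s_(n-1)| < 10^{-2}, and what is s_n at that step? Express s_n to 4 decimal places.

f(4.39) = -0.390671, f(5.31) = 0.719592
s_2 = 5.310000 − 0.719592·(0.920000)/(1.110263) = 4.713723;  |Δ| = 0.596277
f(4.713723) = 0.004201
s_3 = 4.713723 − 0.004201·(-0.596277)/(-0.715391) = 4.710221;  |Δ| = 0.003501
|s_3 − s_2| = 0.003501 < 10^{-2}

n = 3, s_n = 4.7102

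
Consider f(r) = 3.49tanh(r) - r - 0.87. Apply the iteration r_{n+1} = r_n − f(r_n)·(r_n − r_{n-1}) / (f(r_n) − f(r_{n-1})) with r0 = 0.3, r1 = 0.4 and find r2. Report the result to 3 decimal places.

0.373

f(0.3) = -0.15332, f(0.4) = 0.05602
r2 = 0.40000 − 0.05602·(0.40000 − 0.30000) / (0.05602 − (-0.15332)) = 0.40000 − (0.00560)/(0.20934) = 0.37324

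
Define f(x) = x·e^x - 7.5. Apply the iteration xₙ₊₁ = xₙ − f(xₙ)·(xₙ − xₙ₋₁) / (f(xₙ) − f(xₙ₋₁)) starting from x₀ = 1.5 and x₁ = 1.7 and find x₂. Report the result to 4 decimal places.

1.5602

f(1.5) = -0.777466, f(1.7) = 1.805711
x₂ = 1.700000 − 1.805711·(1.700000 − 1.500000) / (1.805711 − (-0.777466)) = 1.700000 − (0.361142)/(2.583177) = 1.560195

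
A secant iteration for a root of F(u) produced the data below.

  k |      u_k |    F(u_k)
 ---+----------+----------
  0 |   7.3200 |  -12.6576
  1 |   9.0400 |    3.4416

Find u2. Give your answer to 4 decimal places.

8.6723

u2 = 9.0400 − 3.4416·(9.0400 − 7.3200) / (3.4416 − (-12.6576))
   = 9.0400 − (5.919552)/(16.099200) = 8.672308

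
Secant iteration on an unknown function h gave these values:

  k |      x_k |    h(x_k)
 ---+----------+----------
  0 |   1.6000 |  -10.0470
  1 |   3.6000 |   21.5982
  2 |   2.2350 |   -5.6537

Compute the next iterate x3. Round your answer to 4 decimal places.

2.5182

x3 = 2.2350 − (-5.6537)·(2.2350 − 3.6000) / (-5.6537 − 21.5982)
   = 2.2350 − (7.717301)/(-27.251900) = 2.518184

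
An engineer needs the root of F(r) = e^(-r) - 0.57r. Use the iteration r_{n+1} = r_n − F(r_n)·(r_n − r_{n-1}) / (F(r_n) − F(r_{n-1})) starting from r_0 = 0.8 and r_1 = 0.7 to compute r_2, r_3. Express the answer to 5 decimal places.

0.79360, 0.79347

F(0.8) = -0.0066710, F(0.7) = 0.0975853
r_2 = 0.7000000 − 0.0975853·(0.7000000 − 0.8000000) / (0.0975853 − (-0.0066710)) = 0.7000000 − (-0.0097585)/(0.1042563) = 0.7936013
F(0.7936013) = -0.0001395
r_3 = 0.7936013 − (-0.0001395)·(0.7936013 − 0.7000000) / (-0.0001395 − 0.0975853) = 0.7936013 − (-0.0000131)/(-0.0977248) = 0.7934677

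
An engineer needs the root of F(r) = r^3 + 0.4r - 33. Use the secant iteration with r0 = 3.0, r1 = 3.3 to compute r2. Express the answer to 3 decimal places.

3.159

F(3.0) = -4.80000, F(3.3) = 4.25700
r2 = 3.30000 − 4.25700·(3.30000 − 3.00000) / (4.25700 − (-4.80000)) = 3.30000 − (1.27710)/(9.05700) = 3.15899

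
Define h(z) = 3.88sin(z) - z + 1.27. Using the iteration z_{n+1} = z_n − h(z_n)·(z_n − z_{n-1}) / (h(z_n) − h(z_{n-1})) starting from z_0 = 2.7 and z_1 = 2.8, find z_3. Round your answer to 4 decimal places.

2.7502

h(2.7) = 0.228234, h(2.8) = -0.230246
z_2 = 2.800000 − (-0.230246)·(2.800000 − 2.700000) / (-0.230246 − 0.228234) = 2.800000 − (-0.023025)/(-0.458480) = 2.749781
h(2.749781) = 0.001851
z_3 = 2.749781 − 0.001851·(2.749781 − 2.800000) / (0.001851 − (-0.230246)) = 2.749781 − (-0.000093)/(0.232097) = 2.750181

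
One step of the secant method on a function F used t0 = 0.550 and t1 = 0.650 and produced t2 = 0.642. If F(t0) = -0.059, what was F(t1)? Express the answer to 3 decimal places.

The secant line through (0.550, -0.059) and (0.650, F(t1)) crosses zero at t2 = 0.642.
So (0.550, -0.059), (0.650, F(t1)), (0.642, 0) are collinear:
F(t1) = -0.059 · (0.650 − 0.642) / (0.550 − 0.642) = -0.059 · (0.00800)/(-0.09200) = 0.00513

0.005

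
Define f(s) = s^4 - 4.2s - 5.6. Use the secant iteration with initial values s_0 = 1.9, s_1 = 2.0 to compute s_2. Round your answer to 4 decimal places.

1.9215

f(1.9) = -0.547900, f(2.0) = 2.000000
s_2 = 2.000000 − 2.000000·(2.000000 − 1.900000) / (2.000000 − (-0.547900)) = 2.000000 − (0.200000)/(2.547900) = 1.921504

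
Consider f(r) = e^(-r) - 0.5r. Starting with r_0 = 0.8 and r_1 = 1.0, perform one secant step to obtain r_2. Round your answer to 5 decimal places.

0.85437

f(0.8) = 0.0493290, f(1.0) = -0.1321206
r_2 = 1.0000000 − (-0.1321206)·(1.0000000 − 0.8000000) / (-0.1321206 − 0.0493290) = 1.0000000 − (-0.0264241)/(-0.1814495) = 0.8543721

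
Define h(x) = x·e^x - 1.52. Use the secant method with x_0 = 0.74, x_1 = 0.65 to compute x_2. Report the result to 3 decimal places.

0.731

h(0.74) = 0.03099, h(0.65) = -0.27490
x_2 = 0.65000 − (-0.27490)·(0.65000 − 0.74000) / (-0.27490 − 0.03099) = 0.65000 − (0.02474)/(-0.30589) = 0.73088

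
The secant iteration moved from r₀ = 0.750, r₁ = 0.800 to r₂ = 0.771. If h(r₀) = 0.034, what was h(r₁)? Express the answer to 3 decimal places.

The secant line through (0.750, 0.034) and (0.800, h(r₁)) crosses zero at r₂ = 0.771.
So (0.750, 0.034), (0.800, h(r₁)), (0.771, 0) are collinear:
h(r₁) = 0.034 · (0.800 − 0.771) / (0.750 − 0.771) = 0.034 · (0.02900)/(-0.02100) = -0.04695

-0.047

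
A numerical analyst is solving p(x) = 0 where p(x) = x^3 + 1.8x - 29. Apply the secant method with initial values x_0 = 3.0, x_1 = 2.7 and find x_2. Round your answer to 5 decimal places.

2.87018

p(3.0) = 3.4000000, p(2.7) = -4.4570000
x_2 = 2.7000000 − (-4.4570000)·(2.7000000 − 3.0000000) / (-4.4570000 − 3.4000000) = 2.7000000 − (1.3371000)/(-7.8570000) = 2.8701795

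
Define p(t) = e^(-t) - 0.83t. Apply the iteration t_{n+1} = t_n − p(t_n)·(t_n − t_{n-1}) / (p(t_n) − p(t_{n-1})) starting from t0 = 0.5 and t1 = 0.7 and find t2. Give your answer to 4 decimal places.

p(0.5) = 0.191531, p(0.7) = -0.084415
t2 = 0.700000 − (-0.084415)·(0.700000 − 0.500000) / (-0.084415 − 0.191531) = 0.700000 − (-0.016883)/(-0.275945) = 0.638818

0.6388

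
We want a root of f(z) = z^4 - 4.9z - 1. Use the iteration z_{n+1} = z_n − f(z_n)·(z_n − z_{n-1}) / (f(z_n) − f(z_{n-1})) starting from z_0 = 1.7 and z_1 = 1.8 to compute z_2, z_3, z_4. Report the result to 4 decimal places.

1.7591, 1.7616, 1.7617

f(1.7) = -0.977900, f(1.8) = 0.677600
z_2 = 1.800000 − 0.677600·(1.800000 − 1.700000) / (0.677600 − (-0.977900)) = 1.800000 − (0.067760)/(1.655500) = 1.759070
f(1.759070) = -0.044586
z_3 = 1.759070 − (-0.044586)·(1.759070 − 1.800000) / (-0.044586 − 0.677600) = 1.759070 − (0.001825)/(-0.722186) = 1.761597
f(1.761597) = -0.001832
z_4 = 1.761597 − (-0.001832)·(1.761597 − 1.759070) / (-0.001832 − (-0.044586)) = 1.761597 − (-0.000005)/(0.042754) = 1.761705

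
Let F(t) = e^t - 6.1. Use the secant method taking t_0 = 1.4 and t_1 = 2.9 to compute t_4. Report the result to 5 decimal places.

1.81704

F(1.4) = -2.0448000, F(2.9) = 12.0741454
t_2 = 2.9000000 − 12.0741454·(2.9000000 − 1.4000000) / (12.0741454 − (-2.0448000)) = 2.9000000 − (18.1112181)/(14.1189454) = 1.6172400
F(1.6172400) = -1.0608369
t_3 = 1.6172400 − (-1.0608369)·(1.6172400 − 2.9000000) / (-1.0608369 − 12.0741454) = 1.6172400 − (1.3607991)/(-13.1349822) = 1.7208412
F(1.7208412) = -0.5107721
t_4 = 1.7208412 − (-0.5107721)·(1.7208412 − 1.6172400) / (-0.5107721 − (-1.0608369)) = 1.7208412 − (-0.0529166)/(0.5500648) = 1.8170418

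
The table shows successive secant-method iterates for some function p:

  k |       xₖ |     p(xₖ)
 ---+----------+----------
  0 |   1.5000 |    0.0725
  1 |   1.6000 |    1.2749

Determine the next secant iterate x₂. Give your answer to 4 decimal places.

1.4940

x₂ = 1.6000 − 1.2749·(1.6000 − 1.5000) / (1.2749 − 0.0725)
   = 1.6000 − (0.127490)/(1.202400) = 1.493970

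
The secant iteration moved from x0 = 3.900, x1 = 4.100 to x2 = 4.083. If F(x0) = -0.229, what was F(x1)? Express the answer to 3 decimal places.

The secant line through (3.900, -0.229) and (4.100, F(x1)) crosses zero at x2 = 4.083.
So (3.900, -0.229), (4.100, F(x1)), (4.083, 0) are collinear:
F(x1) = -0.229 · (4.100 − 4.083) / (3.900 − 4.083) = -0.229 · (0.01700)/(-0.18300) = 0.02127

0.021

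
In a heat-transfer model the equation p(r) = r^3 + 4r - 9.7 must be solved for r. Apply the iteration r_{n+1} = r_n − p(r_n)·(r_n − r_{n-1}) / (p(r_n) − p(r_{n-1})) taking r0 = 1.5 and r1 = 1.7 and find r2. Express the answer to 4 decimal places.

1.5278

p(1.5) = -0.325000, p(1.7) = 2.013000
r2 = 1.700000 − 2.013000·(1.700000 − 1.500000) / (2.013000 − (-0.325000)) = 1.700000 − (0.402600)/(2.338000) = 1.527802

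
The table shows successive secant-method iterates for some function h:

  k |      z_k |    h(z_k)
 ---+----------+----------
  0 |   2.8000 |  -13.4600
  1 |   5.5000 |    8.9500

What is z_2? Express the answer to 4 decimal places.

4.4217

z_2 = 5.5000 − 8.9500·(5.5000 − 2.8000) / (8.9500 − (-13.4600))
   = 5.5000 − (24.165000)/(22.410000) = 4.421687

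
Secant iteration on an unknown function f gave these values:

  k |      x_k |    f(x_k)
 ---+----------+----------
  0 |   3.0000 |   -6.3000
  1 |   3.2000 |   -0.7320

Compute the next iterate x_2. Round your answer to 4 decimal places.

3.2263

x_2 = 3.2000 − (-0.7320)·(3.2000 − 3.0000) / (-0.7320 − (-6.3000))
   = 3.2000 − (-0.146400)/(5.568000) = 3.226293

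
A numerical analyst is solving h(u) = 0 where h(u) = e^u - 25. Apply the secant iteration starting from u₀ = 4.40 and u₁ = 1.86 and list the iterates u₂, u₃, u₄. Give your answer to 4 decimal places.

2.4889, 3.9372, 2.9671

h(4.40) = 56.450869, h(1.86) = -18.576263
u₂ = 1.860000 − (-18.576263)·(1.860000 − 4.400000) / (-18.576263 − 56.450869) = 1.860000 − (47.183709)/(-75.027132) = 2.488889
h(2.488889) = -12.952121
u₃ = 2.488889 − (-12.952121)·(2.488889 − 1.860000) / (-12.952121 − (-18.576263)) = 2.488889 − (-8.145442)/(5.624142) = 3.937188
h(3.937188) = 26.274216
u₄ = 3.937188 − 26.274216·(3.937188 − 2.488889) / (26.274216 − (-12.952121)) = 3.937188 − (38.052931)/(39.226337) = 2.967102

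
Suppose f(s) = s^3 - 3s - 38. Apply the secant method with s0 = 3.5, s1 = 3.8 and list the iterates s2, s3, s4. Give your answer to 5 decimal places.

3.65207, 3.65844, 3.65871

f(3.5) = -5.6250000, f(3.8) = 5.4720000
s2 = 3.8000000 − 5.4720000·(3.8000000 − 3.5000000) / (5.4720000 − (-5.6250000)) = 3.8000000 − (1.6416000)/(11.0970000) = 3.6520681
f(3.6520681) = -0.2463747
s3 = 3.6520681 − (-0.2463747)·(3.6520681 − 3.8000000) / (-0.2463747 − 5.4720000) = 3.6520681 − (0.0364467)/(-5.7183747) = 3.6584417
f(3.6584417) = -0.0100243
s4 = 3.6584417 − (-0.0100243)·(3.6584417 − 3.6520681) / (-0.0100243 − (-0.2463747)) = 3.6584417 − (-0.0000639)/(0.2363504) = 3.6587121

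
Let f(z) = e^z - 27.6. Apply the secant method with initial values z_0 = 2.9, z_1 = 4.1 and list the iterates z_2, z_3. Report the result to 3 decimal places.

3.168, 3.266

f(2.9) = -9.42585, f(4.1) = 32.74029
z_2 = 4.10000 − 32.74029·(4.10000 − 2.90000) / (32.74029 − (-9.42585)) = 4.10000 − (39.28835)/(42.16614) = 3.16825
f(3.16825) = -3.83417
z_3 = 3.16825 − (-3.83417)·(3.16825 − 4.10000) / (-3.83417 − 32.74029) = 3.16825 − (3.57249)/(-36.57445) = 3.26593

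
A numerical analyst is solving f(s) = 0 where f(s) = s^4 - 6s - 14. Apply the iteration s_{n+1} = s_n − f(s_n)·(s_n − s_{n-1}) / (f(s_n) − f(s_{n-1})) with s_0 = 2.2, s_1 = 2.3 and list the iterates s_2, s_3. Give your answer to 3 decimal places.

f(2.2) = -3.77440, f(2.3) = 0.18410
s_2 = 2.30000 − 0.18410·(2.30000 − 2.20000) / (0.18410 − (-3.77440)) = 2.30000 − (0.01841)/(3.95850) = 2.29535
f(2.29535) = -0.01365
s_3 = 2.29535 − (-0.01365)·(2.29535 − 2.30000) / (-0.01365 − 0.18410) = 2.29535 − (0.00006)/(-0.19775) = 2.29567

2.295, 2.296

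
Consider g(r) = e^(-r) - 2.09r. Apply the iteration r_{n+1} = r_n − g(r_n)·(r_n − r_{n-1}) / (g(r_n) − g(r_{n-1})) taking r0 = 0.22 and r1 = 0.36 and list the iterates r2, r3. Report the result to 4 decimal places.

g(0.22) = 0.342719, g(0.36) = -0.054724
r2 = 0.360000 − (-0.054724)·(0.360000 − 0.220000) / (-0.054724 − 0.342719) = 0.360000 − (-0.007661)/(-0.397442) = 0.340723
g(0.340723) = -0.000856
r3 = 0.340723 − (-0.000856)·(0.340723 − 0.360000) / (-0.000856 − (-0.054724)) = 0.340723 − (0.000017)/(0.053867) = 0.340417

0.3407, 0.3404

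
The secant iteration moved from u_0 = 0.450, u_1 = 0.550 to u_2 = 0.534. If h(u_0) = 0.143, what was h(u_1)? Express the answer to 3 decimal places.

The secant line through (0.450, 0.143) and (0.550, h(u_1)) crosses zero at u_2 = 0.534.
So (0.450, 0.143), (0.550, h(u_1)), (0.534, 0) are collinear:
h(u_1) = 0.143 · (0.550 − 0.534) / (0.450 − 0.534) = 0.143 · (0.01600)/(-0.08400) = -0.02724

-0.027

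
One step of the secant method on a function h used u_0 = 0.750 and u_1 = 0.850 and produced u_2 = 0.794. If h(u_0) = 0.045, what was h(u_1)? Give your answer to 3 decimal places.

-0.057

The secant line through (0.750, 0.045) and (0.850, h(u_1)) crosses zero at u_2 = 0.794.
So (0.750, 0.045), (0.850, h(u_1)), (0.794, 0) are collinear:
h(u_1) = 0.045 · (0.850 − 0.794) / (0.750 − 0.794) = 0.045 · (0.05600)/(-0.04400) = -0.05727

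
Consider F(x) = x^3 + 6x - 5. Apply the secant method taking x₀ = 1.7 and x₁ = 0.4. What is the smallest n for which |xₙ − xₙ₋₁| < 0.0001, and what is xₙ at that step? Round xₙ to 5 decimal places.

n = 6, xₙ = 0.76013

F(1.7) = 10.1130000, F(0.4) = -2.5360000
x₂ = 0.4000000 − (-2.5360000)·(-1.3000000)/(-12.6490000) = 0.6606372;  |Δ| = 0.2606372
F(0.6606372) = -0.7478473
x₃ = 0.6606372 − (-0.7478473)·(0.2606372)/(1.7881527) = 0.7696418;  |Δ| = 0.1090046
F(0.7696418) = 0.0737468
x₄ = 0.7696418 − 0.0737468·(0.1090046)/(0.8215940) = 0.7598575;  |Δ| = 0.0097843
F(0.7598575) = -0.0021262
x₅ = 0.7598575 − (-0.0021262)·(-0.0097843)/(-0.0758730) = 0.7601316;  |Δ| = 0.0002742
F(0.7601316) = -0.0000060
x₆ = 0.7601316 − (-0.0000060)·(0.0002742)/(0.0021202) = 0.7601324;  |Δ| = 0.0000008
|x₆ − x₅| = 0.0000008 < 0.0001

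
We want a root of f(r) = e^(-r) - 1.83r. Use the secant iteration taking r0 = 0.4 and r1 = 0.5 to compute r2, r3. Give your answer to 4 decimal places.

f(0.4) = -0.061680, f(0.5) = -0.308469
r2 = 0.500000 − (-0.308469)·(0.500000 − 0.400000) / (-0.308469 − (-0.061680)) = 0.500000 − (-0.030847)/(-0.246789) = 0.375007
f(0.375007) = 0.001022
r3 = 0.375007 − 0.001022·(0.375007 − 0.500000) / (0.001022 − (-0.308469)) = 0.375007 − (-0.000128)/(0.309491) = 0.375420

0.3750, 0.3754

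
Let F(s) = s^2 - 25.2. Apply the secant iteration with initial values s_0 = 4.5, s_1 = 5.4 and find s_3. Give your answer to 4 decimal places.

F(4.5) = -4.950000, F(5.4) = 3.960000
s_2 = 5.400000 − 3.960000·(5.400000 − 4.500000) / (3.960000 − (-4.950000)) = 5.400000 − (3.564000)/(8.910000) = 5.000000
F(5.000000) = -0.200000
s_3 = 5.000000 − (-0.200000)·(5.000000 − 5.400000) / (-0.200000 − 3.960000) = 5.000000 − (0.080000)/(-4.160000) = 5.019231

5.0192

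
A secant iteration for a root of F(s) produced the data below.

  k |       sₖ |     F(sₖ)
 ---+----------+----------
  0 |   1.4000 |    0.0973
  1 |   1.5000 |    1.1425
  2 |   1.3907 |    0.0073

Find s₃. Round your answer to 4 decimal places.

1.3900

s₃ = 1.3907 − 0.0073·(1.3907 − 1.5000) / (0.0073 − 1.1425)
   = 1.3907 − (-0.000798)/(-1.135200) = 1.389997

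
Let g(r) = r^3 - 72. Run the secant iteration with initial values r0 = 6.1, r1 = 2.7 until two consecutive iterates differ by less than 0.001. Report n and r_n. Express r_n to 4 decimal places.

n = 7, r_n = 4.1602

g(6.1) = 154.981000, g(2.7) = -52.317000
r2 = 2.700000 − (-52.317000)·(-3.400000)/(-207.298000) = 3.558078;  |Δ| = 0.858078
g(3.558078) = -26.955030
r3 = 3.558078 − (-26.955030)·(0.858078)/(25.361970) = 4.470054;  |Δ| = 0.911976
g(4.470054) = 17.317854
r4 = 4.470054 − 17.317854·(0.911976)/(44.272884) = 4.113324;  |Δ| = 0.356730
g(4.113324) = -2.404894
r5 = 4.113324 − (-2.404894)·(-0.356730)/(-19.722748) = 4.156822;  |Δ| = 0.043498
g(4.156822) = -0.173584
r6 = 4.156822 − (-0.173584)·(0.043498)/(2.231310) = 4.160206;  |Δ| = 0.003384
g(4.160206) = 0.001972
r7 = 4.160206 − 0.001972·(0.003384)/(0.175556) = 4.160168;  |Δ| = 0.000038
|r7 − r6| = 0.000038 < 0.001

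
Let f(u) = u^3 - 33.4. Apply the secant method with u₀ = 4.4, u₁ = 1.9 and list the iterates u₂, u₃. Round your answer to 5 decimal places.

2.74714, 3.52069

f(4.4) = 51.7840000, f(1.9) = -26.5410000
u₂ = 1.9000000 − (-26.5410000)·(1.9000000 − 4.4000000) / (-26.5410000 − 51.7840000) = 1.9000000 − (66.3525000)/(-78.3250000) = 2.7471433
f(2.7471433) = -12.6678688
u₃ = 2.7471433 − (-12.6678688)·(2.7471433 − 1.9000000) / (-12.6678688 − (-26.5410000)) = 2.7471433 − (-10.7315003)/(13.8731312) = 3.5206890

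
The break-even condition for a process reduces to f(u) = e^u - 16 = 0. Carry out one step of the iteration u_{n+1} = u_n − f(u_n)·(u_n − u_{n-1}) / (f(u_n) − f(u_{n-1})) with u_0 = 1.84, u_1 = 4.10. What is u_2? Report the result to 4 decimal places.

f(1.84) = -9.703462, f(4.10) = 44.340288
u_2 = 4.100000 − 44.340288·(4.100000 − 1.840000) / (44.340288 − (-9.703462)) = 4.100000 − (100.209050)/(54.043749) = 2.245779

2.2458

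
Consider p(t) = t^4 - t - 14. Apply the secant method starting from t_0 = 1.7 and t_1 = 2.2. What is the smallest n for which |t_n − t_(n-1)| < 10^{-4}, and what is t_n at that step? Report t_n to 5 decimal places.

n = 6, t_n = 2.00000

p(1.7) = -7.3479000, p(2.2) = 7.2256000
t_2 = 2.2000000 − 7.2256000·(0.5000000)/(14.5735000) = 1.9520980;  |Δ| = 0.2479020
p(1.9520980) = -1.4307660
t_3 = 1.9520980 − (-1.4307660)·(-0.2479020)/(-8.6563660) = 1.9930724;  |Δ| = 0.0409744
p(1.9930724) = -0.2136056
t_4 = 1.9930724 − (-0.2136056)·(0.0409744)/(1.2171605) = 2.0002632;  |Δ| = 0.0071908
p(2.0002632) = 0.0081621
t_5 = 2.0002632 − 0.0081621·(0.0071908)/(0.2217676) = 1.9999986;  |Δ| = 0.0002647
p(1.9999986) = -0.0000439
t_6 = 1.9999986 − (-0.0000439)·(-0.0002647)/(-0.0082060) = 2.0000000;  |Δ| = 0.0000014
|t_6 − t_5| = 0.0000014 < 10^{-4}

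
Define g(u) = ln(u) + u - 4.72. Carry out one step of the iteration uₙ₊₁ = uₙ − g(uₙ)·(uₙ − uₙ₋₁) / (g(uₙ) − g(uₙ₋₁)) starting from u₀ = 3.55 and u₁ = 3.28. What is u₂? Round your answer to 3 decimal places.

g(3.55) = 0.09695, g(3.28) = -0.25216
u₂ = 3.28000 − (-0.25216)·(3.28000 − 3.55000) / (-0.25216 − 0.09695) = 3.28000 − (0.06808)/(-0.34910) = 3.47502

3.475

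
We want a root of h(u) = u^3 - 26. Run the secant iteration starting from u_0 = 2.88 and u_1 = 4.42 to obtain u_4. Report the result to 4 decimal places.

2.9626

h(2.88) = -2.112128, h(4.42) = 60.350888
u_2 = 4.420000 − 60.350888·(4.420000 − 2.880000) / (60.350888 − (-2.112128)) = 4.420000 − (92.940368)/(62.463016) = 2.932074
h(2.932074) = -0.792799
u_3 = 2.932074 − (-0.792799)·(2.932074 − 4.420000) / (-0.792799 − 60.350888) = 2.932074 − (1.179627)/(-61.143687) = 2.951366
h(2.951366) = -0.291937
u_4 = 2.951366 − (-0.291937)·(2.951366 − 2.932074) / (-0.291937 − (-0.792799)) = 2.951366 − (-0.005632)/(0.500862) = 2.962611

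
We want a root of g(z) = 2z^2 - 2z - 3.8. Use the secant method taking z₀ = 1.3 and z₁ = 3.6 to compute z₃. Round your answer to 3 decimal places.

1.860

g(1.3) = -3.02000, g(3.6) = 14.92000
z₂ = 3.60000 − 14.92000·(3.60000 − 1.30000) / (14.92000 − (-3.02000)) = 3.60000 − (34.31600)/(17.94000) = 1.68718
g(1.68718) = -1.48121
z₃ = 1.68718 − (-1.48121)·(1.68718 − 3.60000) / (-1.48121 − 14.92000) = 1.68718 − (2.83329)/(-16.40121) = 1.85993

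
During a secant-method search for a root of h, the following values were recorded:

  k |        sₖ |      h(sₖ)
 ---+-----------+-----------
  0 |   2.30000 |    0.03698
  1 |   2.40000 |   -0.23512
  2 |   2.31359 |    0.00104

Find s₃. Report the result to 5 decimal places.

s₃ = 2.31359 − 0.00104·(2.31359 − 2.40000) / (0.00104 − (-0.23512))
   = 2.31359 − (-0.0000899)/(0.2361600) = 2.3139705

2.31397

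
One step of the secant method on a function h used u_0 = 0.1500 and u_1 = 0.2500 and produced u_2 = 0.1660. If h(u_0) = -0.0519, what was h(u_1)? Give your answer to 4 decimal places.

0.2725

The secant line through (0.1500, -0.0519) and (0.2500, h(u_1)) crosses zero at u_2 = 0.1660.
So (0.1500, -0.0519), (0.2500, h(u_1)), (0.1660, 0) are collinear:
h(u_1) = -0.0519 · (0.2500 − 0.1660) / (0.1500 − 0.1660) = -0.0519 · (0.084000)/(-0.016000) = 0.272475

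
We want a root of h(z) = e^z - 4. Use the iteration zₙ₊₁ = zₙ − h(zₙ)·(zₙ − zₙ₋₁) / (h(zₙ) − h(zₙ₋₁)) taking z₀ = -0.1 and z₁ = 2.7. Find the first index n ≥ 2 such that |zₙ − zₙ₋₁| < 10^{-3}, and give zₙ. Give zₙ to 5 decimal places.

h(-0.1) = -3.0951626, h(2.7) = 10.8797317
z₂ = 2.7000000 − 10.8797317·(2.8000000)/(13.9748943) = 0.5201446;  |Δ| = 2.1798554
h(0.5201446) = -2.3177291
z₃ = 0.5201446 − (-2.3177291)·(-2.1798554)/(-13.1974608) = 0.9029693;  |Δ| = 0.3828247
h(0.9029693) = -1.5330827
z₄ = 0.9029693 − (-1.5330827)·(0.3828247)/(0.7846464) = 1.6509520;  |Δ| = 0.7479827
h(1.6509520) = 1.2119393
z₅ = 1.6509520 − 1.2119393·(0.7479827)/(2.7450220) = 1.3207144;  |Δ| = 0.3302377
h(1.3207144) = -0.2539035
z₆ = 1.3207144 − (-0.2539035)·(-0.3302377)/(-1.4658428) = 1.3779159;  |Δ| = 0.0572016
h(1.3779159) = -0.0333737
z₇ = 1.3779159 − (-0.0333737)·(0.0572016)/(0.2205298) = 1.3865725;  |Δ| = 0.0086566
h(1.3865725) = 0.0011127
z₈ = 1.3865725 − 0.0011127·(0.0086566)/(0.0344864) = 1.3862932;  |Δ| = 0.0002793
|z₈ − z₇| = 0.0002793 < 10^{-3}

n = 8, zₙ = 1.38629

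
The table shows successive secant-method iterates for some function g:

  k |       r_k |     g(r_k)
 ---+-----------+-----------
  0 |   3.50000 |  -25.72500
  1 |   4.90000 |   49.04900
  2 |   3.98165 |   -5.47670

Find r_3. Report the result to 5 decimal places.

r_3 = 3.98165 − (-5.47670)·(3.98165 − 4.90000) / (-5.47670 − 49.04900)
   = 3.98165 − (5.0295274)/(-54.5257000) = 4.0738914

4.07389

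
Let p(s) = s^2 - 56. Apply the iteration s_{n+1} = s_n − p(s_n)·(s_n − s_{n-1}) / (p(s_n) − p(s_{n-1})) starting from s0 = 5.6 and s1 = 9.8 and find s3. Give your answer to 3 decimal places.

7.445

p(5.6) = -24.64000, p(9.8) = 40.04000
s2 = 9.80000 − 40.04000·(9.80000 − 5.60000) / (40.04000 − (-24.64000)) = 9.80000 − (168.16800)/(64.68000) = 7.20000
p(7.20000) = -4.16000
s3 = 7.20000 − (-4.16000)·(7.20000 − 9.80000) / (-4.16000 − 40.04000) = 7.20000 − (10.81600)/(-44.20000) = 7.44471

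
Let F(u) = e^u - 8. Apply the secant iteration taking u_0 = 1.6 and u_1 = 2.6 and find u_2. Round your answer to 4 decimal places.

1.9580

F(1.6) = -3.046968, F(2.6) = 5.463738
u_2 = 2.600000 − 5.463738·(2.600000 − 1.600000) / (5.463738 − (-3.046968)) = 2.600000 − (5.463738)/(8.510706) = 1.958016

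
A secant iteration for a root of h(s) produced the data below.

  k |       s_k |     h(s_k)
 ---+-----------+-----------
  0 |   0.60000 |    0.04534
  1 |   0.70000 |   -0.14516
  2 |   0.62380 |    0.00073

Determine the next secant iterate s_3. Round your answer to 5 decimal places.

s_3 = 0.62380 − 0.00073·(0.62380 − 0.70000) / (0.00073 − (-0.14516))
   = 0.62380 − (-0.0000556)/(0.1458900) = 0.6241813

0.62418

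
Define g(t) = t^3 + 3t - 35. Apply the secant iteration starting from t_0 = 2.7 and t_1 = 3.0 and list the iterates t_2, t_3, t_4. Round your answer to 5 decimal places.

2.96349, 2.96630, 2.96633

g(2.7) = -7.2170000, g(3.0) = 1.0000000
t_2 = 3.0000000 − 1.0000000·(3.0000000 − 2.7000000) / (1.0000000 − (-7.2170000)) = 3.0000000 − (0.3000000)/(8.2170000) = 2.9634903
g(2.9634903) = -0.0833423
t_3 = 2.9634903 − (-0.0833423)·(2.9634903 − 3.0000000) / (-0.0833423 − 1.0000000) = 2.9634903 − (0.0030428)/(-1.0833423) = 2.9662990
g(2.9662990) = -0.0008453
t_4 = 2.9662990 − (-0.0008453)·(2.9662990 − 2.9634903) / (-0.0008453 − (-0.0833423)) = 2.9662990 − (-0.0000024)/(0.0824970) = 2.9663278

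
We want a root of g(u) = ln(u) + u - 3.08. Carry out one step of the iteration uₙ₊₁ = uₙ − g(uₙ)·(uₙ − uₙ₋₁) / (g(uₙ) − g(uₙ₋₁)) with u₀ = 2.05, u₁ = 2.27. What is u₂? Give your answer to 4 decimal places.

g(2.05) = -0.312160, g(2.27) = 0.009780
u₂ = 2.270000 − 0.009780·(2.270000 − 2.050000) / (0.009780 − (-0.312160)) = 2.270000 − (0.002152)/(0.321940) = 2.263317

2.2633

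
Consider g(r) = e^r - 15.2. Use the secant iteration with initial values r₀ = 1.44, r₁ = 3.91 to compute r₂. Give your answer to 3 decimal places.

g(1.44) = -10.97930, g(3.91) = 34.69895
r₂ = 3.91000 − 34.69895·(3.91000 − 1.44000) / (34.69895 − (-10.97930)) = 3.91000 − (85.70641)/(45.67826) = 2.03369

2.034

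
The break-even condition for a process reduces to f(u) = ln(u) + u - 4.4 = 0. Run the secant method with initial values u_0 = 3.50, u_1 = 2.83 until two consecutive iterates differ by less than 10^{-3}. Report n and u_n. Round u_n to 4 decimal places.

n = 4, u_n = 3.2281

f(3.50) = 0.352763, f(2.83) = -0.529723
u_2 = 2.830000 − (-0.529723)·(-0.670000)/(-0.882486) = 3.232176;  |Δ| = 0.402176
f(3.232176) = 0.005331
u_3 = 3.232176 − 0.005331·(0.402176)/(0.535055) = 3.228168;  |Δ| = 0.004007
f(3.228168) = 0.000083
u_4 = 3.228168 − 0.000083·(-0.004007)/(-0.005248) = 3.228105;  |Δ| = 0.000064
|u_4 − u_3| = 0.000064 < 10^{-3}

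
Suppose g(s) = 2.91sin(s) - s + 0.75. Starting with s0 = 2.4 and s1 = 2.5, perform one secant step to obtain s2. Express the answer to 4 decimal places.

2.4974

g(2.4) = 0.315598, g(2.5) = -0.008446
s2 = 2.500000 − (-0.008446)·(2.500000 − 2.400000) / (-0.008446 − 0.315598) = 2.500000 − (-0.000845)/(-0.324044) = 2.497394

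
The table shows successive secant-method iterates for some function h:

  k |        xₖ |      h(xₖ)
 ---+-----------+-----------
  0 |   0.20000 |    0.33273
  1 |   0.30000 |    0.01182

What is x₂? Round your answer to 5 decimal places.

x₂ = 0.30000 − 0.01182·(0.30000 − 0.20000) / (0.01182 − 0.33273)
   = 0.30000 − (0.0011820)/(-0.3209100) = 0.3036833

0.30368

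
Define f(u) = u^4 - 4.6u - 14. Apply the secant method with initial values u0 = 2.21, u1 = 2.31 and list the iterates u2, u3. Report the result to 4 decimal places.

f(2.21) = -0.311567, f(2.31) = 3.847963
u2 = 2.310000 − 3.847963·(2.310000 − 2.210000) / (3.847963 − (-0.311567)) = 2.310000 − (0.384796)/(4.159530) = 2.217490
f(2.217490) = -0.020972
u3 = 2.217490 − (-0.020972)·(2.217490 − 2.310000) / (-0.020972 − 3.847963) = 2.217490 − (0.001940)/(-3.868935) = 2.217992

2.2175, 2.2180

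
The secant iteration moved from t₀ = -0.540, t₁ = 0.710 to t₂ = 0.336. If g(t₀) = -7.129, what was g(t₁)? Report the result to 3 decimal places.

3.044

The secant line through (-0.540, -7.129) and (0.710, g(t₁)) crosses zero at t₂ = 0.336.
So (-0.540, -7.129), (0.710, g(t₁)), (0.336, 0) are collinear:
g(t₁) = -7.129 · (0.710 − 0.336) / (-0.540 − 0.336) = -7.129 · (0.37400)/(-0.87600) = 3.04366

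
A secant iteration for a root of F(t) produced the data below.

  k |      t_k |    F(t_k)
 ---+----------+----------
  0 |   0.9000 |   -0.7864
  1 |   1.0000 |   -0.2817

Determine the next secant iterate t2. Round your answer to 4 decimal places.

1.0558

t2 = 1.0000 − (-0.2817)·(1.0000 − 0.9000) / (-0.2817 − (-0.7864))
   = 1.0000 − (-0.028170)/(0.504700) = 1.055815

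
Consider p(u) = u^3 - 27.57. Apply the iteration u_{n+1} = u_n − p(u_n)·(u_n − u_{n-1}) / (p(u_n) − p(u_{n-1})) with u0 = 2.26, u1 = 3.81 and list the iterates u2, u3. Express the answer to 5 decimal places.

p(2.26) = -16.0268240, p(3.81) = 27.7363410
u2 = 3.8100000 − 27.7363410·(3.8100000 − 2.2600000) / (27.7363410 − (-16.0268240)) = 3.8100000 − (42.9913286)/(43.7631650) = 2.8276367
p(2.8276367) = -4.9615486
u3 = 2.8276367 − (-4.9615486)·(2.8276367 − 3.8100000) / (-4.9615486 − 27.7363410) = 2.8276367 − (4.8740435)/(-32.6978896) = 2.9766996

2.82764, 2.97670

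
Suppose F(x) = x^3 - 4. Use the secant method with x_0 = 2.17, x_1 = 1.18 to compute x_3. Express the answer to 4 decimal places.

1.6320

F(2.17) = 6.218313, F(1.18) = -2.356968
x_2 = 1.180000 − (-2.356968)·(1.180000 − 2.170000) / (-2.356968 − 6.218313) = 1.180000 − (2.333398)/(-8.575281) = 1.452108
F(1.452108) = -0.938063
x_3 = 1.452108 − (-0.938063)·(1.452108 − 1.180000) / (-0.938063 − (-2.356968)) = 1.452108 − (-0.255254)/(1.418905) = 1.632002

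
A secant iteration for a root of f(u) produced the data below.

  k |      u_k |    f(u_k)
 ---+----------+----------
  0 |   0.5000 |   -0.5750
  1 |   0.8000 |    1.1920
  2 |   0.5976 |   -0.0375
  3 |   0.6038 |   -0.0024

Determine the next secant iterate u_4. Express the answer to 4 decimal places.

u_4 = 0.6038 − (-0.0024)·(0.6038 − 0.5976) / (-0.0024 − (-0.0375))
   = 0.6038 − (-0.000015)/(0.035100) = 0.604224

0.6042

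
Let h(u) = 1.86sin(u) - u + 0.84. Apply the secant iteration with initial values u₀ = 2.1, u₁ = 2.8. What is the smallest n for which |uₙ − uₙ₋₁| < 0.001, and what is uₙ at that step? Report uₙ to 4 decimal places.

n = 5, uₙ = 2.2671

h(2.1) = 0.345569, h(2.8) = -1.336922
u₂ = 2.800000 − (-1.336922)·(0.700000)/(-1.682491) = 2.243774;  |Δ| = 0.556226
h(2.243774) = 0.050688
u₃ = 2.243774 − 0.050688·(-0.556226)/(1.387610) = 2.264093;  |Δ| = 0.020319
h(2.264093) = 0.006515
u₄ = 2.264093 − 0.006515·(0.020319)/(-0.044174) = 2.267089;  |Δ| = 0.002996
h(2.267089) = -0.000050
u₅ = 2.267089 − (-0.000050)·(0.002996)/(-0.006565) = 2.267066;  |Δ| = 0.000023
|u₅ − u₄| = 0.000023 < 0.001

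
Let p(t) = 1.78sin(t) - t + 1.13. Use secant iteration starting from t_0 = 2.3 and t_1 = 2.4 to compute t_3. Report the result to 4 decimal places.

p(2.3) = 0.157355, p(2.4) = -0.067676
t_2 = 2.400000 − (-0.067676)·(2.400000 − 2.300000) / (-0.067676 − 0.157355) = 2.400000 − (-0.006768)/(-0.225031) = 2.369926
p(2.369926) = 0.001323
t_3 = 2.369926 − 0.001323·(2.369926 − 2.400000) / (0.001323 − (-0.067676)) = 2.369926 − (-0.000040)/(0.068998) = 2.370503

2.3705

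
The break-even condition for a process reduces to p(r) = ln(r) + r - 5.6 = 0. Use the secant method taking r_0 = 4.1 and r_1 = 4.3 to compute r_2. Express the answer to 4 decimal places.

4.1719

p(4.1) = -0.089013, p(4.3) = 0.158615
r_2 = 4.300000 − 0.158615·(4.300000 − 4.100000) / (0.158615 − (-0.089013)) = 4.300000 − (0.031723)/(0.247628) = 4.171893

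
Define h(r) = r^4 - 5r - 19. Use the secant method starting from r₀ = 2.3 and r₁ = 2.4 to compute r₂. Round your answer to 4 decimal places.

2.3536

h(2.3) = -2.515900, h(2.4) = 2.177600
r₂ = 2.400000 − 2.177600·(2.400000 − 2.300000) / (2.177600 − (-2.515900)) = 2.400000 − (0.217760)/(4.693500) = 2.353604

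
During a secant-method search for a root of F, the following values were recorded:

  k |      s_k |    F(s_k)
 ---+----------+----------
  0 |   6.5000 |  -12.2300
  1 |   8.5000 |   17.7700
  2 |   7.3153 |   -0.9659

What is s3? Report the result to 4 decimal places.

7.3764

s3 = 7.3153 − (-0.9659)·(7.3153 − 8.5000) / (-0.9659 − 17.7700)
   = 7.3153 − (1.144302)/(-18.735900) = 7.376375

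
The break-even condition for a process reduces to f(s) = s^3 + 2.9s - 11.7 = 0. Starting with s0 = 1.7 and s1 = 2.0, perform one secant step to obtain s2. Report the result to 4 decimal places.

1.8408

f(1.7) = -1.857000, f(2.0) = 2.100000
s2 = 2.000000 − 2.100000·(2.000000 − 1.700000) / (2.100000 − (-1.857000)) = 2.000000 − (0.630000)/(3.957000) = 1.840788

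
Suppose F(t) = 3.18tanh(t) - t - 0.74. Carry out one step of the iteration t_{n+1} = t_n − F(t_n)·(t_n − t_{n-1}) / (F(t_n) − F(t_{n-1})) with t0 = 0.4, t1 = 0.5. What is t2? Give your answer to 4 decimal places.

F(0.4) = 0.068238, F(0.5) = 0.229533
t2 = 0.500000 − 0.229533·(0.500000 − 0.400000) / (0.229533 − 0.068238) = 0.500000 − (0.022953)/(0.161295) = 0.357694

0.3577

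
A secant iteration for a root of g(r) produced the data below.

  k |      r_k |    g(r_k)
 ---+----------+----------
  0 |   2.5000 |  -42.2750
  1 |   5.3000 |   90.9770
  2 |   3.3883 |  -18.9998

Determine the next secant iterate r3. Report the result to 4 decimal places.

3.7186

r3 = 3.3883 − (-18.9998)·(3.3883 − 5.3000) / (-18.9998 − 90.9770)
   = 3.3883 − (36.321918)/(-109.976800) = 3.718569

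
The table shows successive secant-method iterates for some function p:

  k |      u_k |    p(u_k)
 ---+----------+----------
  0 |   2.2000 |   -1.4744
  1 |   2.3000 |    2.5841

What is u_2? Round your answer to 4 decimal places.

u_2 = 2.3000 − 2.5841·(2.3000 − 2.2000) / (2.5841 − (-1.4744))
   = 2.3000 − (0.258410)/(4.058500) = 2.236329

2.2363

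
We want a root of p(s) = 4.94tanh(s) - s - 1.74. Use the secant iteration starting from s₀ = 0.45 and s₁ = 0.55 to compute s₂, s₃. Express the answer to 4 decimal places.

0.4867, 0.4852

p(0.45) = -0.105819, p(0.55) = 0.182570
s₂ = 0.550000 − 0.182570·(0.550000 − 0.450000) / (0.182570 − (-0.105819)) = 0.550000 − (0.018257)/(0.288389) = 0.486693
p(0.486693) = 0.004151
s₃ = 0.486693 − 0.004151·(0.486693 − 0.550000) / (0.004151 − 0.182570) = 0.486693 − (-0.000263)/(-0.178419) = 0.485220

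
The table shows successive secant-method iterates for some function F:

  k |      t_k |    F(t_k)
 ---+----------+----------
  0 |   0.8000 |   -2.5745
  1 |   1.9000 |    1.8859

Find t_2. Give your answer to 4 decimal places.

t_2 = 1.9000 − 1.8859·(1.9000 − 0.8000) / (1.8859 − (-2.5745))
   = 1.9000 − (2.074490)/(4.460400) = 1.434909

1.4349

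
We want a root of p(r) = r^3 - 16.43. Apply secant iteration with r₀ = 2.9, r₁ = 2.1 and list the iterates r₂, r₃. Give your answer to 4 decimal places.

p(2.9) = 7.959000, p(2.1) = -7.169000
r₂ = 2.100000 − (-7.169000)·(2.100000 − 2.900000) / (-7.169000 − 7.959000) = 2.100000 − (5.735200)/(-15.128000) = 2.479112
p(2.479112) = -1.193395
r₃ = 2.479112 − (-1.193395)·(2.479112 − 2.100000) / (-1.193395 − (-7.169000)) = 2.479112 − (-0.452430)/(5.975605) = 2.554824

2.4791, 2.5548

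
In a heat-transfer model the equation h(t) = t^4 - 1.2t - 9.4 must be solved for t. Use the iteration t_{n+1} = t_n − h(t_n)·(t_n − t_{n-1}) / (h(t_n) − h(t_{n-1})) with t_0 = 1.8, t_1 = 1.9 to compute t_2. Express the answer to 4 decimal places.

h(1.8) = -1.062400, h(1.9) = 1.352100
t_2 = 1.900000 − 1.352100·(1.900000 − 1.800000) / (1.352100 − (-1.062400)) = 1.900000 − (0.135210)/(2.414500) = 1.844001

1.8440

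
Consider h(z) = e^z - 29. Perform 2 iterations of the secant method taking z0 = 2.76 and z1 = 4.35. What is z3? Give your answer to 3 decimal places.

h(2.76) = -13.20016, h(4.35) = 48.47846
z2 = 4.35000 − 48.47846·(4.35000 − 2.76000) / (48.47846 − (-13.20016)) = 4.35000 − (77.08076)/(61.67862) = 3.10028
h(3.10028) = -6.79574
z3 = 3.10028 − (-6.79574)·(3.10028 − 4.35000) / (-6.79574 − 48.47846) = 3.10028 − (8.49275)/(-55.27421) = 3.25393

3.254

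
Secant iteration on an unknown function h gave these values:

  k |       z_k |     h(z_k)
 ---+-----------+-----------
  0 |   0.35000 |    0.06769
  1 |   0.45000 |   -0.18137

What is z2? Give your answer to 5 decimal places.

0.37718

z2 = 0.45000 − (-0.18137)·(0.45000 − 0.35000) / (-0.18137 − 0.06769)
   = 0.45000 − (-0.0181370)/(-0.2490600) = 0.3771782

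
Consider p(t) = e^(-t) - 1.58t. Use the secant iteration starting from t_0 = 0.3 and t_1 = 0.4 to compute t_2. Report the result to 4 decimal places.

p(0.3) = 0.266818, p(0.4) = 0.038320
t_2 = 0.400000 − 0.038320·(0.400000 − 0.300000) / (0.038320 − 0.266818) = 0.400000 − (0.003832)/(-0.228498) = 0.416770

0.4168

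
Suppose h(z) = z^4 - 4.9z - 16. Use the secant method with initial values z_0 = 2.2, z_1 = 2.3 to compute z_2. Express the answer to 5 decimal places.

h(2.2) = -3.3544000, h(2.3) = 0.7141000
z_2 = 2.3000000 − 0.7141000·(2.3000000 − 2.2000000) / (0.7141000 − (-3.3544000)) = 2.3000000 − (0.0714100)/(4.0685000) = 2.2824481

2.28245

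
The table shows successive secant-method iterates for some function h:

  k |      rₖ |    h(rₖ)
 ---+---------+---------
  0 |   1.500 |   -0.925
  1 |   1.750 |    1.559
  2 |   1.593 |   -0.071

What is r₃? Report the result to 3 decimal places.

r₃ = 1.593 − (-0.071)·(1.593 − 1.750) / (-0.071 − 1.559)
   = 1.593 − (0.01115)/(-1.63000) = 1.59984

1.600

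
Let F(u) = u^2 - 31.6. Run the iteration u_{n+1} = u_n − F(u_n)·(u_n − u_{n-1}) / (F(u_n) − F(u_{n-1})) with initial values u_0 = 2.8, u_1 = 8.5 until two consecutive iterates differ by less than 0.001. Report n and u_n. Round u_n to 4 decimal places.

n = 6, u_n = 5.6214

F(2.8) = -23.760000, F(8.5) = 40.650000
u_2 = 8.500000 − 40.650000·(5.700000)/(64.410000) = 4.902655;  |Δ| = 3.597345
F(4.902655) = -7.563975
u_3 = 4.902655 − (-7.563975)·(-3.597345)/(-48.213975) = 5.467019;  |Δ| = 0.564364
F(5.467019) = -1.711705
u_4 = 5.467019 − (-1.711705)·(0.564364)/(5.852270) = 5.632087;  |Δ| = 0.165068
F(5.632087) = 0.120406
u_5 = 5.632087 − 0.120406·(0.165068)/(1.832111) = 5.621239;  |Δ| = 0.010848
F(5.621239) = -0.001673
u_6 = 5.621239 − (-0.001673)·(-0.010848)/(-0.122079) = 5.621388;  |Δ| = 0.000149
|u_6 − u_5| = 0.000149 < 0.001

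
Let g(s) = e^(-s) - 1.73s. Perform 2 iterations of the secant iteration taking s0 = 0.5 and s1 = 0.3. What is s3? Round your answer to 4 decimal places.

0.3910

g(0.5) = -0.258469, g(0.3) = 0.221818
s2 = 0.300000 − 0.221818·(0.300000 − 0.500000) / (0.221818 − (-0.258469)) = 0.300000 − (-0.044364)/(0.480288) = 0.392369
g(0.392369) = -0.003343
s3 = 0.392369 − (-0.003343)·(0.392369 − 0.300000) / (-0.003343 − 0.221818) = 0.392369 − (-0.000309)/(-0.225162) = 0.390997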